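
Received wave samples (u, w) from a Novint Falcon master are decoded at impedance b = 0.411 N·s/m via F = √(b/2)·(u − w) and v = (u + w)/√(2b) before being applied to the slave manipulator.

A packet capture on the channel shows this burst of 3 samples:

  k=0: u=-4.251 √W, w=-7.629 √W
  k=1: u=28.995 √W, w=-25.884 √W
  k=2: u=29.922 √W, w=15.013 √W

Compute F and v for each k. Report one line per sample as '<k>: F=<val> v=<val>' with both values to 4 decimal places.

k=0: u−w=3.3780, u+w=-11.8800; √(b/2)=0.4533, √(2b)=0.9066; F=0.4533×3.378=1.5313, v=-11.8800/0.9066=-13.1033
k=1: u−w=54.8790, u+w=3.1110; √(b/2)=0.4533, √(2b)=0.9066; F=0.4533×54.879=24.8778, v=3.1110/0.9066=3.4313
k=2: u−w=14.9090, u+w=44.9350; √(b/2)=0.4533, √(2b)=0.9066; F=0.4533×14.909=6.7586, v=44.9350/0.9066=49.5620

0: F=1.5313 v=-13.1033
1: F=24.8778 v=3.4313
2: F=6.7586 v=49.5620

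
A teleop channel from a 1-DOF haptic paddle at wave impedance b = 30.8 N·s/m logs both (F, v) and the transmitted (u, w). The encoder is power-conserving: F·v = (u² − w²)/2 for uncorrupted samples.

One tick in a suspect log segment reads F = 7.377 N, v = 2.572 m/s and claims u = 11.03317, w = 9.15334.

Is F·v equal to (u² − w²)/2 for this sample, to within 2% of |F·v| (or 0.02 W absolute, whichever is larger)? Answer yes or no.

F·v = 7.377×2.572 = 18.97364 W.
(u² − w²)/2 = (121.73084 − 83.78363)/2 = 18.97360 W.
|Δ| = 0.00004;  2% of max(1, |F·v|) = 0.37947.

yes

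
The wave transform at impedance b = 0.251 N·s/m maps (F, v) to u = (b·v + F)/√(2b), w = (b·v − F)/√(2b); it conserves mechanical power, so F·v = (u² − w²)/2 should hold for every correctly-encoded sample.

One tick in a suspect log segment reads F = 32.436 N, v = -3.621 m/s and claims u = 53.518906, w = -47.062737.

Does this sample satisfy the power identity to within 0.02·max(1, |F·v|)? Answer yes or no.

F·v = 32.436×(-3.621) = -117.450756 W.
(u² − w²)/2 = (2864.273299 − 2214.901214)/2 = 324.686043 W.
|Δ| = 442.136799;  2% of max(1, |F·v|) = 2.349015.

no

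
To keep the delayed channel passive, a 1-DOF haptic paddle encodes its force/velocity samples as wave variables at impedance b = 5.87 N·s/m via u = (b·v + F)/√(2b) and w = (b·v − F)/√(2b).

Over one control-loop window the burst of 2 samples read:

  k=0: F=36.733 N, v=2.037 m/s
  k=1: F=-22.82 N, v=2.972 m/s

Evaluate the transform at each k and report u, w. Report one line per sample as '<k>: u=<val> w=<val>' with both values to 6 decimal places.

k=0: b·v=5.87×2.037=11.957190; √(2b)=3.426368; u=(11.957190+36.733)/3.426368=14.210437, w=(11.957190−36.733)/3.426368=-7.230924
k=1: b·v=5.87×2.972=17.445640; √(2b)=3.426368; u=(17.445640+(-22.82))/3.426368=-1.568530, w=(17.445640−(-22.82))/3.426368=11.751696

0: u=14.210437 w=-7.230924
1: u=-1.568530 w=11.751696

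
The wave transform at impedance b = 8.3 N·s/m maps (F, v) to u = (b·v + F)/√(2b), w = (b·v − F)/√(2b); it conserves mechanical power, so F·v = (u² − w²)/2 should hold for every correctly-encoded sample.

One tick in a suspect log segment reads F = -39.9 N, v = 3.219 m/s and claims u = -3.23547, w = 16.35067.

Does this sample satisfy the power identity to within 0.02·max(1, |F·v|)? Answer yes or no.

yes

F·v = (-39.9)×3.219 = -128.43810 W.
(u² − w²)/2 = (10.46827 − 267.34441)/2 = -128.43807 W.
|Δ| = 0.00003;  2% of max(1, |F·v|) = 2.56876.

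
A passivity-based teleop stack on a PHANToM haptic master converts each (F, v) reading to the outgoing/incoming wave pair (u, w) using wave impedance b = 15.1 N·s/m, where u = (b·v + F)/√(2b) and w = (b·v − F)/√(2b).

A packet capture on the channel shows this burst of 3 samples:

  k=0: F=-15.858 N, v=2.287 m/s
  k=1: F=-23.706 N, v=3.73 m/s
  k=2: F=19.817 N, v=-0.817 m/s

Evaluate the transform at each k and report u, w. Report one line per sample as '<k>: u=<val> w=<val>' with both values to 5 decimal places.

k=0: b·v=15.1×2.287=34.53370; √(2b)=5.49545; u=(34.53370+(-15.858))/5.49545=3.39839, w=(34.53370−(-15.858))/5.49545=9.16971
k=1: b·v=15.1×3.73=56.32300; √(2b)=5.49545; u=(56.32300+(-23.706))/5.49545=5.93527, w=(56.32300−(-23.706))/5.49545=14.56277
k=2: b·v=15.1×(-0.817)=-12.33670; √(2b)=5.49545; u=(-12.33670+19.817)/5.49545=1.36118, w=(-12.33670−19.817)/5.49545=-5.85096

0: u=3.39839 w=9.16971
1: u=5.93527 w=14.56277
2: u=1.36118 w=-5.85096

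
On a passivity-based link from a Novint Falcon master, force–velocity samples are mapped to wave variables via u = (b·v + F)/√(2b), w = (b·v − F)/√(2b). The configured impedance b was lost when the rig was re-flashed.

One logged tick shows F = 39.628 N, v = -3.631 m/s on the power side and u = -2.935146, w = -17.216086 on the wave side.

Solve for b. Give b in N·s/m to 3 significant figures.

u + w = -20.151232;  u + w = √(2b)·v, so √(2b) = -20.151232/(-3.631) = 5.549775.
b = (√(2b))²/2 = 30.799999/2 = 15.400000.
(Check via u − w = 2F/√(2b): u − w = 14.280940, 2F/√(2b) = 14.280940.)

b = 15.4 N·s/m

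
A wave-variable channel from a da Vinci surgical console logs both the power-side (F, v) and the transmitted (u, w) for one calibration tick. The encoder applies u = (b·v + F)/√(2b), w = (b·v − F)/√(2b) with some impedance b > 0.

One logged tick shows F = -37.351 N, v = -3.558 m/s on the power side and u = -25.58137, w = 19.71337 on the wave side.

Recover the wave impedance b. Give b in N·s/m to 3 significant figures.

b = 1.36 N·s/m

u + w = -5.8680;  u + w = √(2b)·v, so √(2b) = -5.8680/(-3.558) = 1.6492.
b = (√(2b))²/2 = 2.7200/2 = 1.3600.
(Check via u − w = 2F/√(2b): u − w = -45.2947, 2F/√(2b) = -45.2948.)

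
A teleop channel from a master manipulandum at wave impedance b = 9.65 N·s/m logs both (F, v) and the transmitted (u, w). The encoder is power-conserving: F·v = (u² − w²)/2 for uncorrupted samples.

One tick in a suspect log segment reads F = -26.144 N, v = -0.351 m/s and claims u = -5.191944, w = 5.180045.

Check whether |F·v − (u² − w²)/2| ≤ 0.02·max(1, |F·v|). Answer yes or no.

F·v = (-26.144)×(-0.351) = 9.176544 W.
(u² − w²)/2 = (26.956282 − 26.832866)/2 = 0.061708 W.
|Δ| = 9.114836;  2% of max(1, |F·v|) = 0.183531.

no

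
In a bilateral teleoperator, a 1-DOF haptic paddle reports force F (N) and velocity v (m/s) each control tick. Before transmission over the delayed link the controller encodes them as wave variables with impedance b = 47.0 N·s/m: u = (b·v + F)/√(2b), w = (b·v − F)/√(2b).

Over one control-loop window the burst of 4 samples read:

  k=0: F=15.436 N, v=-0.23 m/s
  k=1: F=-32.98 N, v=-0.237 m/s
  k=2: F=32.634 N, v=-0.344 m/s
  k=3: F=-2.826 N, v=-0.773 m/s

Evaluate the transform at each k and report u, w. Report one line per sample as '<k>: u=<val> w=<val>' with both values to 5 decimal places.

k=0: b·v=47.0×(-0.23)=-10.81000; √(2b)=9.69536; u=(-10.81000+15.436)/9.69536=0.47714, w=(-10.81000−15.436)/9.69536=-2.70707
k=1: b·v=47.0×(-0.237)=-11.13900; √(2b)=9.69536; u=(-11.13900+(-32.98))/9.69536=-4.55053, w=(-11.13900−(-32.98))/9.69536=2.25273
k=2: b·v=47.0×(-0.344)=-16.16800; √(2b)=9.69536; u=(-16.16800+32.634)/9.69536=1.69834, w=(-16.16800−32.634)/9.69536=-5.03354
k=3: b·v=47.0×(-0.773)=-36.33100; √(2b)=9.69536; u=(-36.33100+(-2.826))/9.69536=-4.03874, w=(-36.33100−(-2.826))/9.69536=-3.45578

0: u=0.47714 w=-2.70707
1: u=-4.55053 w=2.25273
2: u=1.69834 w=-5.03354
3: u=-4.03874 w=-3.45578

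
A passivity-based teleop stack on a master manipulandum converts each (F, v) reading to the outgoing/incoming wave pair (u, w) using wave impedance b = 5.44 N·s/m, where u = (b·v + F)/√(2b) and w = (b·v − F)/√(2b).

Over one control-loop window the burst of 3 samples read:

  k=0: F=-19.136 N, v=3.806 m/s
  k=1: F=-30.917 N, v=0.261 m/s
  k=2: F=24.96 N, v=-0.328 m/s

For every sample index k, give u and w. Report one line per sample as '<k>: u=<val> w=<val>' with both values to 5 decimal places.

0: u=0.47556 w=12.07847
1: u=-8.94264 w=9.80354
2: u=7.02616 w=-8.10806

k=0: b·v=5.44×3.806=20.70464; √(2b)=3.29848; u=(20.70464+(-19.136))/3.29848=0.47556, w=(20.70464−(-19.136))/3.29848=12.07847
k=1: b·v=5.44×0.261=1.41984; √(2b)=3.29848; u=(1.41984+(-30.917))/3.29848=-8.94264, w=(1.41984−(-30.917))/3.29848=9.80354
k=2: b·v=5.44×(-0.328)=-1.78432; √(2b)=3.29848; u=(-1.78432+24.96)/3.29848=7.02616, w=(-1.78432−24.96)/3.29848=-8.10806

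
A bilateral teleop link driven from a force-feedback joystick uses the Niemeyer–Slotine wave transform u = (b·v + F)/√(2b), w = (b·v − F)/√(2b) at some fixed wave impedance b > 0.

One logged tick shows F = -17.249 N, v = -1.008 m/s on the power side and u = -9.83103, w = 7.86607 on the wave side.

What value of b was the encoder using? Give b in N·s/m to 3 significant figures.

u + w = -1.96496;  u + w = √(2b)·v, so √(2b) = -1.96496/(-1.008) = 1.94937.
b = (√(2b))²/2 = 3.80002/2 = 1.90001.
(Check via u − w = 2F/√(2b): u − w = -17.69710, 2F/√(2b) = -17.69704.)

b = 1.9 N·s/m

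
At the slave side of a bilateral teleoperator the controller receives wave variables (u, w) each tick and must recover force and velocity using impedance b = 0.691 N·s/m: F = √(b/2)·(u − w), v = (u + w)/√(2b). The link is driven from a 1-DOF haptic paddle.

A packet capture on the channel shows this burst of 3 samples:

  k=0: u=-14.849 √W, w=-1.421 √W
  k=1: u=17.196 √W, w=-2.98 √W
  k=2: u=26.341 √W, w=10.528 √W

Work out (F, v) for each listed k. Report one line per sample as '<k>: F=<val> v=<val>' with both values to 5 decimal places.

0: F=-7.89288 v=-13.83992
1: F=11.85930 v=12.09270
2: F=9.29476 v=31.36226

k=0: u−w=-13.42800, u+w=-16.27000; √(b/2)=0.58779, √(2b)=1.17558; F=0.58779×(-13.428)=-7.89288, v=-16.27000/1.17558=-13.83992
k=1: u−w=20.17600, u+w=14.21600; √(b/2)=0.58779, √(2b)=1.17558; F=0.58779×20.176=11.85930, v=14.21600/1.17558=12.09270
k=2: u−w=15.81300, u+w=36.86900; √(b/2)=0.58779, √(2b)=1.17558; F=0.58779×15.813=9.29476, v=36.86900/1.17558=31.36226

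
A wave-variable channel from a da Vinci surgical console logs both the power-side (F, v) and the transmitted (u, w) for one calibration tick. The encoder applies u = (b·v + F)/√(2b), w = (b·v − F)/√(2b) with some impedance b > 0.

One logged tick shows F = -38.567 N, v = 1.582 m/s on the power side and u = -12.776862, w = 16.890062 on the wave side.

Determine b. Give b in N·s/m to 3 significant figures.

b = 3.38 N·s/m

u + w = 4.113200;  u + w = √(2b)·v, so √(2b) = 4.113200/1.582 = 2.600000.
b = (√(2b))²/2 = 6.760000/2 = 3.380000.
(Check via u − w = 2F/√(2b): u − w = -29.666924, 2F/√(2b) = -29.666923.)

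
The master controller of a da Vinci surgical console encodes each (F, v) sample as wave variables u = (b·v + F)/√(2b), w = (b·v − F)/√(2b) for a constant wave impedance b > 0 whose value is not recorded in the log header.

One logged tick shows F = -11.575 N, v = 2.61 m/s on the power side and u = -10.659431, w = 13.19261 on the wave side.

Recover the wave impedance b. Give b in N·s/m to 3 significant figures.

b = 0.471 N·s/m

u + w = 2.533179;  u + w = √(2b)·v, so √(2b) = 2.533179/2.61 = 0.970567.
b = (√(2b))²/2 = 0.942000/2 = 0.471000.
(Check via u − w = 2F/√(2b): u − w = -23.852041, 2F/√(2b) = -23.852045.)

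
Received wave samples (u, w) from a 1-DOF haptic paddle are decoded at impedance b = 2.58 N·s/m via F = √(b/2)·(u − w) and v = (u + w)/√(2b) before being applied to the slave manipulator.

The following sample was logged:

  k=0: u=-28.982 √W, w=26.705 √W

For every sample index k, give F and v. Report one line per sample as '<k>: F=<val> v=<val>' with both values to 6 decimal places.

0: F=-63.248274 v=-1.002393

k=0: u−w=-55.687000, u+w=-2.277000; √(b/2)=1.135782, √(2b)=2.271563; F=1.135782×(-55.687)=-63.248274, v=-2.277000/2.271563=-1.002393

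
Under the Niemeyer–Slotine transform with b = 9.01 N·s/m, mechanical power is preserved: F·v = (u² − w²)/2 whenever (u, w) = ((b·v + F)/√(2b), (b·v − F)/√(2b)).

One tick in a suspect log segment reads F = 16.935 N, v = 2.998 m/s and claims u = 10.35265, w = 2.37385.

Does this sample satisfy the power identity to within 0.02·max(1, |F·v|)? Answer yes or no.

F·v = 16.935×2.998 = 50.7711 W.
(u² − w²)/2 = (107.1774 − 5.6352)/2 = 50.7711 W.
|Δ| = 0.0000;  2% of max(1, |F·v|) = 1.0154.

yes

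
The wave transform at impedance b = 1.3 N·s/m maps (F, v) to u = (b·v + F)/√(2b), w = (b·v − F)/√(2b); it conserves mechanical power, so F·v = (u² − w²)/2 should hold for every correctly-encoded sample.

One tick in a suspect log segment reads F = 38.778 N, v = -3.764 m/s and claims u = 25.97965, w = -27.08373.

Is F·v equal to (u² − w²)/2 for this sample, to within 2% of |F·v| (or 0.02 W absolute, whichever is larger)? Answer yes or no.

F·v = 38.778×(-3.764) = -145.96039 W.
(u² − w²)/2 = (674.94221 − 733.52843)/2 = -29.29311 W.
|Δ| = 116.66728;  2% of max(1, |F·v|) = 2.91921.

no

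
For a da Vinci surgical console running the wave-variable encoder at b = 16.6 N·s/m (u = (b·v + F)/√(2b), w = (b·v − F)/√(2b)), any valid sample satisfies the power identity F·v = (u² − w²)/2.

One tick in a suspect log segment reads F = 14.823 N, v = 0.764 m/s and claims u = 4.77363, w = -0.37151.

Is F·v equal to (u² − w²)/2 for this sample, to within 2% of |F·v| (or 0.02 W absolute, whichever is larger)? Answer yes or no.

F·v = 14.823×0.764 = 11.32477 W.
(u² − w²)/2 = (22.78754 − 0.13802)/2 = 11.32476 W.
|Δ| = 0.00001;  2% of max(1, |F·v|) = 0.22650.

yes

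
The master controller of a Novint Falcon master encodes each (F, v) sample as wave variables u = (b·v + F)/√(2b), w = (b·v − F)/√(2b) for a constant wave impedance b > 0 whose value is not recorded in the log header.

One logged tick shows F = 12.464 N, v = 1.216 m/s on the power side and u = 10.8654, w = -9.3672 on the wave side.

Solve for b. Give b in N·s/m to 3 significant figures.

u + w = 1.4982;  u + w = √(2b)·v, so √(2b) = 1.4982/1.216 = 1.2321.
b = (√(2b))²/2 = 1.5180/2 = 0.7590.
(Check via u − w = 2F/√(2b): u − w = 20.2326, 2F/√(2b) = 20.2326.)

b = 0.759 N·s/m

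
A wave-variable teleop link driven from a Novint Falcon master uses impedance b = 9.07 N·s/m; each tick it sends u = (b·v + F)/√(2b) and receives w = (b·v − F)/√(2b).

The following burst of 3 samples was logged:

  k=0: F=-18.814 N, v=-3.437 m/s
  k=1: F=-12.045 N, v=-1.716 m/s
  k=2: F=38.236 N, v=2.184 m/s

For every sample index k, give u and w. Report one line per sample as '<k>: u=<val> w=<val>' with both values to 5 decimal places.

0: u=-11.73663 w=-2.90192
1: u=-6.48237 w=-0.82626
2: u=13.62841 w=-4.32652

k=0: b·v=9.07×(-3.437)=-31.17359; √(2b)=4.25911; u=(-31.17359+(-18.814))/4.25911=-11.73663, w=(-31.17359−(-18.814))/4.25911=-2.90192
k=1: b·v=9.07×(-1.716)=-15.56412; √(2b)=4.25911; u=(-15.56412+(-12.045))/4.25911=-6.48237, w=(-15.56412−(-12.045))/4.25911=-0.82626
k=2: b·v=9.07×2.184=19.80888; √(2b)=4.25911; u=(19.80888+38.236)/4.25911=13.62841, w=(19.80888−38.236)/4.25911=-4.32652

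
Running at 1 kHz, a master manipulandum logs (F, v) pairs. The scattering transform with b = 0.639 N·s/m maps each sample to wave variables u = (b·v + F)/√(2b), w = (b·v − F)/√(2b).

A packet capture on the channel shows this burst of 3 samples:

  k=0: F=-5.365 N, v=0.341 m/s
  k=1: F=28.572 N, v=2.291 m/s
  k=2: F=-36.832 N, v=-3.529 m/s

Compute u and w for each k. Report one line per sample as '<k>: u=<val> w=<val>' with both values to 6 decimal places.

k=0: b·v=0.639×0.341=0.217899; √(2b)=1.130487; u=(0.217899+(-5.365))/1.130487=-4.552996, w=(0.217899−(-5.365))/1.130487=4.938492
k=1: b·v=0.639×2.291=1.463949; √(2b)=1.130487; u=(1.463949+28.572)/1.130487=26.569044, w=(1.463949−28.572)/1.130487=-23.979099
k=2: b·v=0.639×(-3.529)=-2.255031; √(2b)=1.130487; u=(-2.255031+(-36.832))/1.130487=-34.575403, w=(-2.255031−(-36.832))/1.130487=30.585916

0: u=-4.552996 w=4.938492
1: u=26.569044 w=-23.979099
2: u=-34.575403 w=30.585916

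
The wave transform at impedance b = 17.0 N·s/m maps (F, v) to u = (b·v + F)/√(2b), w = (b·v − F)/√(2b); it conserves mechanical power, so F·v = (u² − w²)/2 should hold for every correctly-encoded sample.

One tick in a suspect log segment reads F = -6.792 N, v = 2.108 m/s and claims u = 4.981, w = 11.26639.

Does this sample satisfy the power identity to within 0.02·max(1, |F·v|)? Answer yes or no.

no

F·v = (-6.792)×2.108 = -14.3175 W.
(u² − w²)/2 = (24.8104 − 126.9315)/2 = -51.0606 W.
|Δ| = 36.7431;  2% of max(1, |F·v|) = 0.2864.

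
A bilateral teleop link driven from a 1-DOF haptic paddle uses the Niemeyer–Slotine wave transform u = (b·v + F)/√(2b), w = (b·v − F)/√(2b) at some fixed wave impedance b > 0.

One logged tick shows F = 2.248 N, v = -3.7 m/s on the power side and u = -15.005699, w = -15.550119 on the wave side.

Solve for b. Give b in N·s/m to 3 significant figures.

u + w = -30.555818;  u + w = √(2b)·v, so √(2b) = -30.555818/(-3.7) = 8.258329.
b = (√(2b))²/2 = 68.200001/2 = 34.100000.
(Check via u − w = 2F/√(2b): u − w = 0.544420, 2F/√(2b) = 0.544420.)

b = 34.1 N·s/m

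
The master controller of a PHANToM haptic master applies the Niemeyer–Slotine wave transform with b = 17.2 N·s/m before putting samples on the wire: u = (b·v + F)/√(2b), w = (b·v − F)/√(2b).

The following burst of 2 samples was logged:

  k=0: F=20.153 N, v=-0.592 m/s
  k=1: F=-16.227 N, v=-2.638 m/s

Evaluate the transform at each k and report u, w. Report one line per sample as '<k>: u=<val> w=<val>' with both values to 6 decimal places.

k=0: b·v=17.2×(-0.592)=-10.182400; √(2b)=5.865151; u=(-10.182400+20.153)/5.865151=1.699973, w=(-10.182400−20.153)/5.865151=-5.172143
k=1: b·v=17.2×(-2.638)=-45.373600; √(2b)=5.865151; u=(-45.373600+(-16.227))/5.865151=-10.502815, w=(-45.373600−(-16.227))/5.865151=-4.969454

0: u=1.699973 w=-5.172143
1: u=-10.502815 w=-4.969454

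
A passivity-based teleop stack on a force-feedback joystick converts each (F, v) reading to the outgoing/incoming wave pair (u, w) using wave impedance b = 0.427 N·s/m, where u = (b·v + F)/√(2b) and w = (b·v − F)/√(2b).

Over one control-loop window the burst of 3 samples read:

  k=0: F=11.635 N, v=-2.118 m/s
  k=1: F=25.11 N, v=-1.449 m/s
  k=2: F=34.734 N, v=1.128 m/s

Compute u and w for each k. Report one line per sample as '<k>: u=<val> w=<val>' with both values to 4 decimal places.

k=0: b·v=0.427×(-2.118)=-0.9044; √(2b)=0.9241; u=(-0.9044+11.635)/0.9241=11.6117, w=(-0.9044−11.635)/0.9241=-13.5690
k=1: b·v=0.427×(-1.449)=-0.6187; √(2b)=0.9241; u=(-0.6187+25.11)/0.9241=26.5022, w=(-0.6187−25.11)/0.9241=-27.8413
k=2: b·v=0.427×1.128=0.4817; √(2b)=0.9241; u=(0.4817+34.734)/0.9241=38.1072, w=(0.4817−34.734)/0.9241=-37.0648

0: u=11.6117 w=-13.5690
1: u=26.5022 w=-27.8413
2: u=38.1072 w=-37.0648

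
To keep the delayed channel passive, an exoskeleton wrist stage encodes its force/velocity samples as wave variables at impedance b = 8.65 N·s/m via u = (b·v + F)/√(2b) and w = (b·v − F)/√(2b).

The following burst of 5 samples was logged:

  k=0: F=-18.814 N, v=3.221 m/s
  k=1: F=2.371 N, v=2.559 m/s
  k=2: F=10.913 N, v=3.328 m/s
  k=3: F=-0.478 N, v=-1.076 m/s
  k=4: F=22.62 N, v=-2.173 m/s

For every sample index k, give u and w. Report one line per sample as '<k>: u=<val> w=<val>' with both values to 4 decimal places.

k=0: b·v=8.65×3.221=27.8617; √(2b)=4.1593; u=(27.8617+(-18.814))/4.1593=2.1753, w=(27.8617−(-18.814))/4.1593=11.2219
k=1: b·v=8.65×2.559=22.1354; √(2b)=4.1593; u=(22.1354+2.371)/4.1593=5.8919, w=(22.1354−2.371)/4.1593=4.7518
k=2: b·v=8.65×3.328=28.7872; √(2b)=4.1593; u=(28.7872+10.913)/4.1593=9.5449, w=(28.7872−10.913)/4.1593=4.2974
k=3: b·v=8.65×(-1.076)=-9.3074; √(2b)=4.1593; u=(-9.3074+(-0.478))/4.1593=-2.3526, w=(-9.3074−(-0.478))/4.1593=-2.1228
k=4: b·v=8.65×(-2.173)=-18.7965; √(2b)=4.1593; u=(-18.7965+22.62)/4.1593=0.9193, w=(-18.7965−22.62)/4.1593=-9.9575

0: u=2.1753 w=11.2219
1: u=5.8919 w=4.7518
2: u=9.5449 w=4.2974
3: u=-2.3526 w=-2.1228
4: u=0.9193 w=-9.9575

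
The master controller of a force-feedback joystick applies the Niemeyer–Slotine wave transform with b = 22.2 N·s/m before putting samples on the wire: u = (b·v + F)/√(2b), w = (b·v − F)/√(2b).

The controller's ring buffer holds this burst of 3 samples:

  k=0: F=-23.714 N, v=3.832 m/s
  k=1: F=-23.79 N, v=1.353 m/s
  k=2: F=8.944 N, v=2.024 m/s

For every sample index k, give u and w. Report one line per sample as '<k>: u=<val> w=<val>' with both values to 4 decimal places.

0: u=9.2081 w=16.3258
1: u=0.9375 w=8.0780
2: u=8.0856 w=5.4010

k=0: b·v=22.2×3.832=85.0704; √(2b)=6.6633; u=(85.0704+(-23.714))/6.6633=9.2081, w=(85.0704−(-23.714))/6.6633=16.3258
k=1: b·v=22.2×1.353=30.0366; √(2b)=6.6633; u=(30.0366+(-23.79))/6.6633=0.9375, w=(30.0366−(-23.79))/6.6633=8.0780
k=2: b·v=22.2×2.024=44.9328; √(2b)=6.6633; u=(44.9328+8.944)/6.6633=8.0856, w=(44.9328−8.944)/6.6633=5.4010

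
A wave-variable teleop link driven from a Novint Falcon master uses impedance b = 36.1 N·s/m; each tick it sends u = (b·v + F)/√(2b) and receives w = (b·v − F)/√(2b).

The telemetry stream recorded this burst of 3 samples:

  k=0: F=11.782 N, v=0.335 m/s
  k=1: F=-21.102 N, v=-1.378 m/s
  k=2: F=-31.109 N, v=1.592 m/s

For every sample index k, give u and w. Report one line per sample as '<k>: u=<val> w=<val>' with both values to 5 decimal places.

k=0: b·v=36.1×0.335=12.09350; √(2b)=8.49706; u=(12.09350+11.782)/8.49706=2.80985, w=(12.09350−11.782)/8.49706=0.03666
k=1: b·v=36.1×(-1.378)=-49.74580; √(2b)=8.49706; u=(-49.74580+(-21.102))/8.49706=-8.33792, w=(-49.74580−(-21.102))/8.49706=-3.37103
k=2: b·v=36.1×1.592=57.47120; √(2b)=8.49706; u=(57.47120+(-31.109))/8.49706=3.10251, w=(57.47120−(-31.109))/8.49706=10.42481

0: u=2.80985 w=0.03666
1: u=-8.33792 w=-3.37103
2: u=3.10251 w=10.42481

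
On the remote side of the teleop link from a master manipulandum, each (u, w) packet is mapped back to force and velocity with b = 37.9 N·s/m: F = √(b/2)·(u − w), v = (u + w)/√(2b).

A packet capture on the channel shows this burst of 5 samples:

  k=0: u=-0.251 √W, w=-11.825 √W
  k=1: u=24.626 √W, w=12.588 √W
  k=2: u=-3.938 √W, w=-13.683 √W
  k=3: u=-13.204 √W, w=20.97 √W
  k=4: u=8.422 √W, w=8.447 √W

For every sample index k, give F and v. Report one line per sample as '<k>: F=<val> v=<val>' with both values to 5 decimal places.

0: F=50.38347 v=-1.38704
1: F=52.40334 v=4.27437
2: F=42.42154 v=-2.02393
3: F=-148.76488 v=0.89200
4: F=-0.10883 v=1.93756

k=0: u−w=11.57400, u+w=-12.07600; √(b/2)=4.35316, √(2b)=8.70632; F=4.35316×11.574=50.38347, v=-12.07600/8.70632=-1.38704
k=1: u−w=12.03800, u+w=37.21400; √(b/2)=4.35316, √(2b)=8.70632; F=4.35316×12.038=52.40334, v=37.21400/8.70632=4.27437
k=2: u−w=9.74500, u+w=-17.62100; √(b/2)=4.35316, √(2b)=8.70632; F=4.35316×9.745=42.42154, v=-17.62100/8.70632=-2.02393
k=3: u−w=-34.17400, u+w=7.76600; √(b/2)=4.35316, √(2b)=8.70632; F=4.35316×(-34.174)=-148.76488, v=7.76600/8.70632=0.89200
k=4: u−w=-0.02500, u+w=16.86900; √(b/2)=4.35316, √(2b)=8.70632; F=4.35316×(-0.025)=-0.10883, v=16.86900/8.70632=1.93756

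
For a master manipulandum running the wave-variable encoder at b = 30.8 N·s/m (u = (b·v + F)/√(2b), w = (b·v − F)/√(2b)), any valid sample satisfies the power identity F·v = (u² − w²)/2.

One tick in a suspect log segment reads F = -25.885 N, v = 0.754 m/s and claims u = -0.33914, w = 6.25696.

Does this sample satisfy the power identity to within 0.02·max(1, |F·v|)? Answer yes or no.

F·v = (-25.885)×0.754 = -19.51729 W.
(u² − w²)/2 = (0.11502 − 39.14955)/2 = -19.51727 W.
|Δ| = 0.00002;  2% of max(1, |F·v|) = 0.39035.

yes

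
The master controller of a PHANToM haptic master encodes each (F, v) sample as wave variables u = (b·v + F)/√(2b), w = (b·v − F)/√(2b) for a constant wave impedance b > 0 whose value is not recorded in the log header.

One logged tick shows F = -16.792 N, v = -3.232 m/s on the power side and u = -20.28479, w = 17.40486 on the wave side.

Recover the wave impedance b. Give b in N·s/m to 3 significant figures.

u + w = -2.87993;  u + w = √(2b)·v, so √(2b) = -2.87993/(-3.232) = 0.89107.
b = (√(2b))²/2 = 0.79400/2 = 0.39700.
(Check via u − w = 2F/√(2b): u − w = -37.68965, 2F/√(2b) = -37.68963.)

b = 0.397 N·s/m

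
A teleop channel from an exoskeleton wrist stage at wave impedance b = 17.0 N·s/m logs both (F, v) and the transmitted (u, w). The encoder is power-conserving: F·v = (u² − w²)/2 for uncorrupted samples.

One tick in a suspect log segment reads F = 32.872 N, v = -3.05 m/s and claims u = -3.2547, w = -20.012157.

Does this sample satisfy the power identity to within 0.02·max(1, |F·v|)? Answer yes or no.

no

F·v = 32.872×(-3.05) = -100.259600 W.
(u² − w²)/2 = (10.593072 − 400.486428)/2 = -194.946678 W.
|Δ| = 94.687078;  2% of max(1, |F·v|) = 2.005192.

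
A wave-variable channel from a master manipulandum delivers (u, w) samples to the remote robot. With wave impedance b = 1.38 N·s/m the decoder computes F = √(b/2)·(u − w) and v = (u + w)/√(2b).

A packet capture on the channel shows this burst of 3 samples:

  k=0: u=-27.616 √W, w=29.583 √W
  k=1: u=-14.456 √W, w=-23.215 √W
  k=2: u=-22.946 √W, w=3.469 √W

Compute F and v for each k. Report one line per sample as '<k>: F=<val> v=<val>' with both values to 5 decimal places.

0: F=-47.51306 v=1.18399
1: F=7.27577 v=-22.67528
2: F=-21.94195 v=-11.72378

k=0: u−w=-57.19900, u+w=1.96700; √(b/2)=0.83066, √(2b)=1.66132; F=0.83066×(-57.199)=-47.51306, v=1.96700/1.66132=1.18399
k=1: u−w=8.75900, u+w=-37.67100; √(b/2)=0.83066, √(2b)=1.66132; F=0.83066×8.759=7.27577, v=-37.67100/1.66132=-22.67528
k=2: u−w=-26.41500, u+w=-19.47700; √(b/2)=0.83066, √(2b)=1.66132; F=0.83066×(-26.415)=-21.94195, v=-19.47700/1.66132=-11.72378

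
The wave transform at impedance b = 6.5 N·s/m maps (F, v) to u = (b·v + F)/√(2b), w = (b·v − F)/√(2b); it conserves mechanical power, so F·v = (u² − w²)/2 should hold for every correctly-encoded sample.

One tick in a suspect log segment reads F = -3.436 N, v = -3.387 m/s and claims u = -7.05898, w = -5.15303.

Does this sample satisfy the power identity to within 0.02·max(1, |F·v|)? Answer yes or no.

F·v = (-3.436)×(-3.387) = 11.63773 W.
(u² − w²)/2 = (49.82920 − 26.55372)/2 = 11.63774 W.
|Δ| = 0.00001;  2% of max(1, |F·v|) = 0.23275.

yes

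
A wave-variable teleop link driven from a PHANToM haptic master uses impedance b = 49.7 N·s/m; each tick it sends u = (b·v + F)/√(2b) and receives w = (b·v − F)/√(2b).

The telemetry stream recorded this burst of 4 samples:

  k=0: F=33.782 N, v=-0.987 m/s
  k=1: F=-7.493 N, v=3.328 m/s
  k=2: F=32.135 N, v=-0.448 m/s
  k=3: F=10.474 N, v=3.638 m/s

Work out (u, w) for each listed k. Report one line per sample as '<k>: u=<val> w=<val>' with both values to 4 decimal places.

0: u=-1.5318 w=-8.3086
1: u=15.8384 w=17.3416
2: u=0.9899 w=-5.4565
3: u=19.1859 w=17.0848

k=0: b·v=49.7×(-0.987)=-49.0539; √(2b)=9.9700; u=(-49.0539+33.782)/9.9700=-1.5318, w=(-49.0539−33.782)/9.9700=-8.3086
k=1: b·v=49.7×3.328=165.4016; √(2b)=9.9700; u=(165.4016+(-7.493))/9.9700=15.8384, w=(165.4016−(-7.493))/9.9700=17.3416
k=2: b·v=49.7×(-0.448)=-22.2656; √(2b)=9.9700; u=(-22.2656+32.135)/9.9700=0.9899, w=(-22.2656−32.135)/9.9700=-5.4565
k=3: b·v=49.7×3.638=180.8086; √(2b)=9.9700; u=(180.8086+10.474)/9.9700=19.1859, w=(180.8086−10.474)/9.9700=17.0848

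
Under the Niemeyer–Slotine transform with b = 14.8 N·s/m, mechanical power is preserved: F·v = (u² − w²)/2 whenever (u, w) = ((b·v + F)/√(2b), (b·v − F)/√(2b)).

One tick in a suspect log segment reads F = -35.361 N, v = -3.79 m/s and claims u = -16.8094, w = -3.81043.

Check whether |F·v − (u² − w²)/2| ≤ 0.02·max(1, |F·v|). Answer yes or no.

yes

F·v = (-35.361)×(-3.79) = 134.0182 W.
(u² − w²)/2 = (282.5559 − 14.5194)/2 = 134.0183 W.
|Δ| = 0.0001;  2% of max(1, |F·v|) = 2.6804.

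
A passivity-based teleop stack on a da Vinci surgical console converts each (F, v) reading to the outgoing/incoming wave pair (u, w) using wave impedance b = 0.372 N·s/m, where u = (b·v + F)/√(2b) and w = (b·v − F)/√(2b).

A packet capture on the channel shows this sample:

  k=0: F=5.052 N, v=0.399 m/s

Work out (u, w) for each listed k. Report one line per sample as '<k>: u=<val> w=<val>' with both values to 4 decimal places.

0: u=6.0291 w=-5.6849

k=0: b·v=0.372×0.399=0.1484; √(2b)=0.8626; u=(0.1484+5.052)/0.8626=6.0291, w=(0.1484−5.052)/0.8626=-5.6849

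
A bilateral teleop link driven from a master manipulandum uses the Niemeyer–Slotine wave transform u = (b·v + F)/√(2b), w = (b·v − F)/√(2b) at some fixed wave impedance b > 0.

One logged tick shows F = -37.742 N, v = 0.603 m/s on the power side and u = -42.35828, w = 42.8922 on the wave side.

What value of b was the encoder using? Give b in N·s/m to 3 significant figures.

u + w = 0.5339;  u + w = √(2b)·v, so √(2b) = 0.5339/0.603 = 0.8854.
b = (√(2b))²/2 = 0.7840/2 = 0.3920.
(Check via u − w = 2F/√(2b): u − w = -85.2505, 2F/√(2b) = -85.2503.)

b = 0.392 N·s/m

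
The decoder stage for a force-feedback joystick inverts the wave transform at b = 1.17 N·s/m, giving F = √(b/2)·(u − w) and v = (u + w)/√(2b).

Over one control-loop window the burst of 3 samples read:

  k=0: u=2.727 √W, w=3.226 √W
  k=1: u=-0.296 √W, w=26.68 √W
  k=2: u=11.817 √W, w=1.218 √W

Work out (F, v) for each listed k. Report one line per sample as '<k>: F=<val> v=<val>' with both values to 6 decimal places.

k=0: u−w=-0.499000, u+w=5.953000; √(b/2)=0.764853, √(2b)=1.529706; F=0.764853×(-0.499)=-0.381662, v=5.953000/1.529706=3.891598
k=1: u−w=-26.976000, u+w=26.384000; √(b/2)=0.764853, √(2b)=1.529706; F=0.764853×(-26.976)=-20.632673, v=26.384000/1.529706=17.247760
k=2: u−w=10.599000, u+w=13.035000; √(b/2)=0.764853, √(2b)=1.529706; F=0.764853×10.599=8.106676, v=13.035000/1.529706=8.521246

0: F=-0.381662 v=3.891598
1: F=-20.632673 v=17.247760
2: F=8.106676 v=8.521246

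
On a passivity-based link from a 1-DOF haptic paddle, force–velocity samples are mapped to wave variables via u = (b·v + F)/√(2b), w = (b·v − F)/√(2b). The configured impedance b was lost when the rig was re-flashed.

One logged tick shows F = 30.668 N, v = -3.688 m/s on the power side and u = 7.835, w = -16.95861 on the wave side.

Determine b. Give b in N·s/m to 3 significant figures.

b = 3.06 N·s/m

u + w = -9.1236;  u + w = √(2b)·v, so √(2b) = -9.1236/(-3.688) = 2.4739.
b = (√(2b))²/2 = 6.1200/2 = 3.0600.
(Check via u − w = 2F/√(2b): u − w = 24.7936, 2F/√(2b) = 24.7936.)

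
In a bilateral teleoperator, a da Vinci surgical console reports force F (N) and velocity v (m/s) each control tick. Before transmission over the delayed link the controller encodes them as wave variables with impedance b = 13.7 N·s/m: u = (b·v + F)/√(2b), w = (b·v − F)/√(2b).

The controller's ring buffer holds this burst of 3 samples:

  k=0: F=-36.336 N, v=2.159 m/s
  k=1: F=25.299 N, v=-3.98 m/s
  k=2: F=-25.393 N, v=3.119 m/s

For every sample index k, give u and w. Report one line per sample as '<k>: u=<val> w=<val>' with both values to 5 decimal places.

k=0: b·v=13.7×2.159=29.57830; √(2b)=5.23450; u=(29.57830+(-36.336))/5.23450=-1.29099, w=(29.57830−(-36.336))/5.23450=12.59228
k=1: b·v=13.7×(-3.98)=-54.52600; √(2b)=5.23450; u=(-54.52600+25.299)/5.23450=-5.58353, w=(-54.52600−25.299)/5.23450=-15.24978
k=2: b·v=13.7×3.119=42.73030; √(2b)=5.23450; u=(42.73030+(-25.393))/5.23450=3.31212, w=(42.73030−(-25.393))/5.23450=13.01429

0: u=-1.29099 w=12.59228
1: u=-5.58353 w=-15.24978
2: u=3.31212 w=13.01429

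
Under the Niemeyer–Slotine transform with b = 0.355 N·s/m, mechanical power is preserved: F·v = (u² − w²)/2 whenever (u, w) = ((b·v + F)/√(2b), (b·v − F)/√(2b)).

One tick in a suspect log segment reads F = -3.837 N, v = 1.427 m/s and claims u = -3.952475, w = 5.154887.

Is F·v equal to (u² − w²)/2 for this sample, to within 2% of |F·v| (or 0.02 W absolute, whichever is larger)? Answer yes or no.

F·v = (-3.837)×1.427 = -5.475399 W.
(u² − w²)/2 = (15.622059 − 26.572860)/2 = -5.475401 W.
|Δ| = 0.000002;  2% of max(1, |F·v|) = 0.109508.

yes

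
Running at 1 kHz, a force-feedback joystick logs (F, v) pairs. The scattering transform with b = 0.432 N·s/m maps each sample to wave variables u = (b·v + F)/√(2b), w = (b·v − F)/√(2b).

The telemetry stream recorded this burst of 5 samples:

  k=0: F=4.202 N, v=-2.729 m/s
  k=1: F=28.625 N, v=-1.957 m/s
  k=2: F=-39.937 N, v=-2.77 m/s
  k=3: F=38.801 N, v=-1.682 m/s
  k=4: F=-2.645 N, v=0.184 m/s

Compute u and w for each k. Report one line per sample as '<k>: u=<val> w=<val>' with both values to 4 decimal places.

0: u=3.2523 w=-5.7890
1: u=29.8861 w=-31.7051
2: u=-44.2528 w=41.6780
3: u=40.9615 w=-42.5250
4: u=-2.7601 w=2.9311

k=0: b·v=0.432×(-2.729)=-1.1789; √(2b)=0.9295; u=(-1.1789+4.202)/0.9295=3.2523, w=(-1.1789−4.202)/0.9295=-5.7890
k=1: b·v=0.432×(-1.957)=-0.8454; √(2b)=0.9295; u=(-0.8454+28.625)/0.9295=29.8861, w=(-0.8454−28.625)/0.9295=-31.7051
k=2: b·v=0.432×(-2.77)=-1.1966; √(2b)=0.9295; u=(-1.1966+(-39.937))/0.9295=-44.2528, w=(-1.1966−(-39.937))/0.9295=41.6780
k=3: b·v=0.432×(-1.682)=-0.7266; √(2b)=0.9295; u=(-0.7266+38.801)/0.9295=40.9615, w=(-0.7266−38.801)/0.9295=-42.5250
k=4: b·v=0.432×0.184=0.0795; √(2b)=0.9295; u=(0.0795+(-2.645))/0.9295=-2.7601, w=(0.0795−(-2.645))/0.9295=2.9311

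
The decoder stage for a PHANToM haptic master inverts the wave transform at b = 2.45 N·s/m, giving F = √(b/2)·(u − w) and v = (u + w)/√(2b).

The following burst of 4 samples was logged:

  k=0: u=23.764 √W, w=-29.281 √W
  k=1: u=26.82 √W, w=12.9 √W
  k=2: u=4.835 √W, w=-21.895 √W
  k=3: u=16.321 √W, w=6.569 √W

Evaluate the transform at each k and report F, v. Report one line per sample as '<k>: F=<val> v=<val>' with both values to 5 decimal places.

0: F=58.71006 v=-2.49233
1: F=15.40662 v=17.94367
2: F=29.58469 v=-7.70692
3: F=10.79349 v=10.34065

k=0: u−w=53.04500, u+w=-5.51700; √(b/2)=1.10680, √(2b)=2.21359; F=1.10680×53.045=58.71006, v=-5.51700/2.21359=-2.49233
k=1: u−w=13.92000, u+w=39.72000; √(b/2)=1.10680, √(2b)=2.21359; F=1.10680×13.92=15.40662, v=39.72000/2.21359=17.94367
k=2: u−w=26.73000, u+w=-17.06000; √(b/2)=1.10680, √(2b)=2.21359; F=1.10680×26.73=29.58469, v=-17.06000/2.21359=-7.70692
k=3: u−w=9.75200, u+w=22.89000; √(b/2)=1.10680, √(2b)=2.21359; F=1.10680×9.752=10.79349, v=22.89000/2.21359=10.34065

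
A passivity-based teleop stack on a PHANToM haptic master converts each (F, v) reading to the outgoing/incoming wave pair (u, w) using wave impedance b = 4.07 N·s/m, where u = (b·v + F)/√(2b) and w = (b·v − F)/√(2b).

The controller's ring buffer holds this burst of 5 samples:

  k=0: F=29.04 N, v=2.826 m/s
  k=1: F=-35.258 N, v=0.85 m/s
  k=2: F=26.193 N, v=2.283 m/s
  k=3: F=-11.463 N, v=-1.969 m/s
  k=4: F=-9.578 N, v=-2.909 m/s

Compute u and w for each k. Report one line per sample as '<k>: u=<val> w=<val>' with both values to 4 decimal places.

k=0: b·v=4.07×2.826=11.5018; √(2b)=2.8531; u=(11.5018+29.04)/2.8531=14.2099, w=(11.5018−29.04)/2.8531=-6.1471
k=1: b·v=4.07×0.85=3.4595; √(2b)=2.8531; u=(3.4595+(-35.258))/2.8531=-11.1454, w=(3.4595−(-35.258))/2.8531=13.5705
k=2: b·v=4.07×2.283=9.2918; √(2b)=2.8531; u=(9.2918+26.193)/2.8531=12.4374, w=(9.2918−26.193)/2.8531=-5.9239
k=3: b·v=4.07×(-1.969)=-8.0138; √(2b)=2.8531; u=(-8.0138+(-11.463))/2.8531=-6.8266, w=(-8.0138−(-11.463))/2.8531=1.2089
k=4: b·v=4.07×(-2.909)=-11.8396; √(2b)=2.8531; u=(-11.8396+(-9.578))/2.8531=-7.5069, w=(-11.8396−(-9.578))/2.8531=-0.7927

0: u=14.2099 w=-6.1471
1: u=-11.1454 w=13.5705
2: u=12.4374 w=-5.9239
3: u=-6.8266 w=1.2089
4: u=-7.5069 w=-0.7927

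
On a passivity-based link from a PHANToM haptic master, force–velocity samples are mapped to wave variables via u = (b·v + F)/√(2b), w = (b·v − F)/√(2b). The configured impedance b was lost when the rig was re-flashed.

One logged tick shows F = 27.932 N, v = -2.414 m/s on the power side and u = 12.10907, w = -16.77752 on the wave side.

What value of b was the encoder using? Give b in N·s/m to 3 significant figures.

u + w = -4.6684;  u + w = √(2b)·v, so √(2b) = -4.6684/(-2.414) = 1.9339.
b = (√(2b))²/2 = 3.7400/2 = 1.8700.
(Check via u − w = 2F/√(2b): u − w = 28.8866, 2F/√(2b) = 28.8866.)

b = 1.87 N·s/m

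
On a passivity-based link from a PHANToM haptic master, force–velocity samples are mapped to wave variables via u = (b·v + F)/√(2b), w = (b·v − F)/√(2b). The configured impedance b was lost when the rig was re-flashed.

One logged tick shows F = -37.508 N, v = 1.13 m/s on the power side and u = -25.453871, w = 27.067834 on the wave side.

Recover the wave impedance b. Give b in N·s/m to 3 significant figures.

b = 1.02 N·s/m

u + w = 1.613963;  u + w = √(2b)·v, so √(2b) = 1.613963/1.13 = 1.428286.
b = (√(2b))²/2 = 2.040000/2 = 1.020000.
(Check via u − w = 2F/√(2b): u − w = -52.521705, 2F/√(2b) = -52.521700.)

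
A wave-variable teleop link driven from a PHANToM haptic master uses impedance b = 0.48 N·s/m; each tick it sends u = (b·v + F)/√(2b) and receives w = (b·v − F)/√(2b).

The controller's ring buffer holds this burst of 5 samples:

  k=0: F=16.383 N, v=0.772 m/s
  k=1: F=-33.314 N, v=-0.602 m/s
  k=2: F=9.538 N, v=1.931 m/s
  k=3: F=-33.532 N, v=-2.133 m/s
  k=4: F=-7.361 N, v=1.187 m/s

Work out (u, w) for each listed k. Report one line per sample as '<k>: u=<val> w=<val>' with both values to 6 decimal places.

0: u=17.099031 w=-16.342628
1: u=-34.295877 w=33.706040
2: u=10.680673 w=-8.788688
3: u=-35.268407 w=33.178502
4: u=-6.931280 w=8.094298

k=0: b·v=0.48×0.772=0.370560; √(2b)=0.979796; u=(0.370560+16.383)/0.979796=17.099031, w=(0.370560−16.383)/0.979796=-16.342628
k=1: b·v=0.48×(-0.602)=-0.288960; √(2b)=0.979796; u=(-0.288960+(-33.314))/0.979796=-34.295877, w=(-0.288960−(-33.314))/0.979796=33.706040
k=2: b·v=0.48×1.931=0.926880; √(2b)=0.979796; u=(0.926880+9.538)/0.979796=10.680673, w=(0.926880−9.538)/0.979796=-8.788688
k=3: b·v=0.48×(-2.133)=-1.023840; √(2b)=0.979796; u=(-1.023840+(-33.532))/0.979796=-35.268407, w=(-1.023840−(-33.532))/0.979796=33.178502
k=4: b·v=0.48×1.187=0.569760; √(2b)=0.979796; u=(0.569760+(-7.361))/0.979796=-6.931280, w=(0.569760−(-7.361))/0.979796=8.094298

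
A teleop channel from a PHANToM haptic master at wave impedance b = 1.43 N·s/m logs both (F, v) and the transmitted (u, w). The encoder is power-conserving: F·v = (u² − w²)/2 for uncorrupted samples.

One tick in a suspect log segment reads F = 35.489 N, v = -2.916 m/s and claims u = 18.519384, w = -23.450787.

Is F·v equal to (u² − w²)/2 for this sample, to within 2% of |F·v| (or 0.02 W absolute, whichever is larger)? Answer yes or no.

yes

F·v = 35.489×(-2.916) = -103.485924 W.
(u² − w²)/2 = (342.967584 − 549.939411)/2 = -103.485914 W.
|Δ| = 0.000010;  2% of max(1, |F·v|) = 2.069718.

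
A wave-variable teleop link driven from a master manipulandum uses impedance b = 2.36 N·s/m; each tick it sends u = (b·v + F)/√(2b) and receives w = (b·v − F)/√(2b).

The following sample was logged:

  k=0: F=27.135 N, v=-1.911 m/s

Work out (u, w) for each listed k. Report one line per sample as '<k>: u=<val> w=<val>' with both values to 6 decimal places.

0: u=10.414019 w=-14.565773

k=0: b·v=2.36×(-1.911)=-4.509960; √(2b)=2.172556; u=(-4.509960+27.135)/2.172556=10.414019, w=(-4.509960−27.135)/2.172556=-14.565773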